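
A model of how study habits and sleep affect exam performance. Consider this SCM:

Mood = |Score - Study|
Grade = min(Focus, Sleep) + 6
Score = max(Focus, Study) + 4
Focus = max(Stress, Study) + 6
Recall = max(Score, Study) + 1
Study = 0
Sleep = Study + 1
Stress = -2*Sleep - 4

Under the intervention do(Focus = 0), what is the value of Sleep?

The intervention breaks the incoming arrows to Focus: Focus = max(Stress, Study) + 6 no longer applies, and Focus = 0.
Since Sleep is not a descendant of the intervened variable, it is unaffected.
Sleep = Study + 1  [with Study=0]  = 1

1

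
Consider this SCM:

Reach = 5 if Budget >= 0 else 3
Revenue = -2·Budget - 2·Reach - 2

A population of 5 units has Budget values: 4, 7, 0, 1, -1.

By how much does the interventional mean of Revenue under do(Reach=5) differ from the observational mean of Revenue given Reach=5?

Every unit gets Reach=5 under the intervention. Revenue values become -20, -26, -12, -14, -10; E[Revenue|do(Reach=5)] = -16.4.
Observing Reach=5 restricts to units where Reach's equation naturally yields 5: Budget ∈ {4, 7, 0, 1}. In that subpopulation Revenue = -20, -26, -12, -14, mean -18.
Difference = -16.4 − (-18) = 1.6.

1.6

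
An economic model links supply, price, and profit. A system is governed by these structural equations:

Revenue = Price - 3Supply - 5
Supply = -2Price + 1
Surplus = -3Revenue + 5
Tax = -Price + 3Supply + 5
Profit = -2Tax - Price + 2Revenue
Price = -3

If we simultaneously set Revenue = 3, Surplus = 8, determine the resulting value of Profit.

The joint intervention fixes Revenue = 3, Surplus = 8, removing each variable's own equation.
Supply = -2Price + 1  [with Price=-3]  = 7
Tax = -Price + 3Supply + 5  [with Price=-3, Supply=7]  = 29
Profit = -2Tax - Price + 2Revenue  [with Tax=29, Price=-3, Revenue=3]  = -49

-49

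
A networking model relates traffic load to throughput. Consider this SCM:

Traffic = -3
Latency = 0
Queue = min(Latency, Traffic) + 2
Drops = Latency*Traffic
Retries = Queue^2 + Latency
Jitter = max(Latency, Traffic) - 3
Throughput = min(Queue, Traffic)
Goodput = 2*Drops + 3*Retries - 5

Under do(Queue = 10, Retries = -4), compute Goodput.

The joint intervention fixes Queue = 10, Retries = -4, removing each variable's own equation.
Drops = Latency*Traffic  [with Latency=0, Traffic=-3]  = 0
Goodput = 2*Drops + 3*Retries - 5  [with Drops=0, Retries=-4]  = -17

-17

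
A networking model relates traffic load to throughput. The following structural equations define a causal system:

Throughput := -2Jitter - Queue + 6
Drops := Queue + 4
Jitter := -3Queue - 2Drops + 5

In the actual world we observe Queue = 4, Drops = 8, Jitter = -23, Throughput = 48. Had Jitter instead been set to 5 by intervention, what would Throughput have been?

-8

The intervention breaks the incoming arrows to Jitter: Jitter := -3Queue - 2Drops + 5 no longer applies, and Jitter = 5.
Throughput = -2Jitter - Queue + 6  [with Jitter=5, Queue=4]  = -8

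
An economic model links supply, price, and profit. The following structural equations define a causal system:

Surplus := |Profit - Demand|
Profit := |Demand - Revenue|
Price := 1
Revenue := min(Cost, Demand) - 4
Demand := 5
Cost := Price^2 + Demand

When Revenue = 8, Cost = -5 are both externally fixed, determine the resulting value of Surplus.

2

The joint intervention fixes Revenue = 8, Cost = -5, removing each variable's own equation.
Profit = |Demand - Revenue|  [with Demand=5, Revenue=8]  = 3
Surplus = |Profit - Demand|  [with Profit=3, Demand=5]  = 2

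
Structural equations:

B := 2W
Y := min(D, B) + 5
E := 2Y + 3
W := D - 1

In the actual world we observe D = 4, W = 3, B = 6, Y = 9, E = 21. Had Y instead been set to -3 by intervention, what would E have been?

Intervening sets Y = -3 and removes its equation (Y := min(D, B) + 5).
E = 2Y + 3  [with Y=-3]  = -3

-3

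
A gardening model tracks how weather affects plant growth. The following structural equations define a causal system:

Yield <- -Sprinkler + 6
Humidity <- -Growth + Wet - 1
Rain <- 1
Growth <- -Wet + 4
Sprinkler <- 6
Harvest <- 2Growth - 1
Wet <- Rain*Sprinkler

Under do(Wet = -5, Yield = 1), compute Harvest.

17

Under do(Wet = -5, Yield = 1), each intervened variable's structural equation is replaced by its fixed value.
Growth = -Wet + 4  [with Wet=-5]  = 9
Harvest = 2Growth - 1  [with Growth=9]  = 17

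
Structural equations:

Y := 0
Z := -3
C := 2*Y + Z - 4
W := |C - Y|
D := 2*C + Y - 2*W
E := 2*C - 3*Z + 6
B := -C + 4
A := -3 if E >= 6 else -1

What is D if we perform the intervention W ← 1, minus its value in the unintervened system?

12

Intervening sets W = 1 and removes its equation (W := |C - Y|).
C = 2*Y + Z - 4  [with Y=0, Z=-3]  = -7
D = 2*C + Y - 2*W  [with C=-7, Y=0, W=1]  = -16
Without intervention: C = 2*Y + Z - 4  [with Y=0, Z=-3]  = -7; W = |C - Y|  [with C=-7, Y=0]  = 7; D = 2*C + Y - 2*W  [with C=-7, Y=0, W=7]  = -28.
Change = -16 − (-28) = 12.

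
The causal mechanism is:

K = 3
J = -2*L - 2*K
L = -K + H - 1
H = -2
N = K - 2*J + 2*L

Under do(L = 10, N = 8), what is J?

-26

The joint intervention fixes L = 10, N = 8, removing each variable's own equation.
J = -2*L - 2*K  [with L=10, K=3]  = -26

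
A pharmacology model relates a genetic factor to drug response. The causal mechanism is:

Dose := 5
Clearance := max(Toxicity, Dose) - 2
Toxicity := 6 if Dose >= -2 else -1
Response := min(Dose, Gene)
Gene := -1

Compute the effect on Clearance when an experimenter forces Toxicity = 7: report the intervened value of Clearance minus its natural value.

Intervening sets Toxicity = 7 and removes its equation (Toxicity := 6 if Dose >= -2 else -1).
Clearance = max(Toxicity, Dose) - 2  [with Toxicity=7, Dose=5]  = 5
Without intervention: Toxicity = 6 if Dose >= -2 else -1  [with Dose=5]  = 6; Clearance = max(Toxicity, Dose) - 2  [with Toxicity=6, Dose=5]  = 4.
Change = 5 − 4 = 1.

1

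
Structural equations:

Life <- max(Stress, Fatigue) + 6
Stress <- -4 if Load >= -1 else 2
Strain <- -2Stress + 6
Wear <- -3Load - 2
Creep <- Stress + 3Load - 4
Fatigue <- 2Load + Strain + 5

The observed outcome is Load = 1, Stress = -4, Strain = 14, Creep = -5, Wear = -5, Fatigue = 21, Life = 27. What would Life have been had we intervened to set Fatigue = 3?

9

Intervening sets Fatigue = 3 and removes its equation (Fatigue <- 2Load + Strain + 5).
Stress = -4 if Load >= -1 else 2  [with Load=1]  = -4
Life = max(Stress, Fatigue) + 6  [with Stress=-4, Fatigue=3]  = 9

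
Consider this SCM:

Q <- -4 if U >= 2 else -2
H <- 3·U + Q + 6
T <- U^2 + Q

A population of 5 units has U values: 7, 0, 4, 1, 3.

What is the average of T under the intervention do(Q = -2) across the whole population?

13

The intervention sets Q=-2 in all 5 units regardless of U. Recomputing T per unit gives 47, -2, 14, -1, 7; average 13.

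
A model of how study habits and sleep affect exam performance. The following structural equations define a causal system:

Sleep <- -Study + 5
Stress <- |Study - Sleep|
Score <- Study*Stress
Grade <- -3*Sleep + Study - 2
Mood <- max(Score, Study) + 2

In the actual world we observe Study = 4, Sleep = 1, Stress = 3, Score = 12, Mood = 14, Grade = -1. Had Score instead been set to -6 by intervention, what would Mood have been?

Intervening sets Score = -6 and removes its equation (Score <- Study*Stress).
Mood = max(Score, Study) + 2  [with Score=-6, Study=4]  = 6

6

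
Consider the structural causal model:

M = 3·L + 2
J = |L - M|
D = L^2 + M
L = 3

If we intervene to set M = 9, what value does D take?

18

Under do(M=9), the mechanism M = 3·L + 2 is discarded; M is fixed at 9.
D = L^2 + M  [with L=3, M=9]  = 18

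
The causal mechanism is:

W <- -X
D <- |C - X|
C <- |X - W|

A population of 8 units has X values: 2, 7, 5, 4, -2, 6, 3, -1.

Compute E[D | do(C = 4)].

2.5

Under do(C=4), C's equation is replaced by C=4 for every unit. Per-unit D: 2, 3, 1, 0, 6, 2, 1, 5. Mean = 2.5.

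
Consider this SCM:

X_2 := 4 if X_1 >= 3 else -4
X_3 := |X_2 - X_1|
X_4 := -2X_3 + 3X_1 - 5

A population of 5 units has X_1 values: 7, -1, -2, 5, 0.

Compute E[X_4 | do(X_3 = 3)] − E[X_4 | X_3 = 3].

The intervention sets X_3=3 in all 5 units regardless of X_1. Recomputing X_4 per unit gives 10, -14, -17, 4, -11; average -5.6.
Observing X_3=3 restricts to units where X_3's equation naturally yields 3: X_1 ∈ {7, -1}. In that subpopulation X_4 = 10, -14, mean -2.
Difference = -5.6 − (-2) = -3.6.

-3.6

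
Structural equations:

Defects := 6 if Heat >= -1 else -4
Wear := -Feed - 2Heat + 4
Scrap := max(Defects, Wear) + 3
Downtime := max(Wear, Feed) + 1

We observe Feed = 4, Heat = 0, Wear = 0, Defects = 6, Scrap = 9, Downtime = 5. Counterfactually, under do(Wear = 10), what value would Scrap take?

do(Wear=10) replaces the equation Wear := -Feed - 2Heat + 4 with the constant Wear = 10.
Defects = 6 if Heat >= -1 else -4  [with Heat=0]  = 6
Scrap = max(Defects, Wear) + 3  [with Defects=6, Wear=10]  = 13

13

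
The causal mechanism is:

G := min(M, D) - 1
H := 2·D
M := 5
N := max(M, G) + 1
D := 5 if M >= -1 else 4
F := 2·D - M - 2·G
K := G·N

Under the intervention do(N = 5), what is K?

Intervening sets N = 5 and removes its equation (N := max(M, G) + 1).
D = 5 if M >= -1 else 4  [with M=5]  = 5
G = min(M, D) - 1  [with M=5, D=5]  = 4
K = G·N  [with G=4, N=5]  = 20

20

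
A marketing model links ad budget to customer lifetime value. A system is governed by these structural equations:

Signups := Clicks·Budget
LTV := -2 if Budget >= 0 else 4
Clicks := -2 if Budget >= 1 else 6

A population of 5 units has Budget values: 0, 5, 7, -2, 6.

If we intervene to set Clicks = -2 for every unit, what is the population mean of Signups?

The intervention sets Clicks=-2 in all 5 units regardless of Budget. Recomputing Signups per unit gives 0, -10, -14, 4, -12; average -6.4.

-6.4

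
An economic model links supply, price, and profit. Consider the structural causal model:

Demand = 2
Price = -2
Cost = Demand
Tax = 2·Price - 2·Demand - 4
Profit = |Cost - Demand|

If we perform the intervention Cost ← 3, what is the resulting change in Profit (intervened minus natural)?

1

do(Cost=3) replaces the equation Cost = Demand with the constant Cost = 3.
Profit = |Cost - Demand|  [with Cost=3, Demand=2]  = 1
Without intervention: Cost = Demand  [with Demand=2]  = 2; Profit = |Cost - Demand|  [with Cost=2, Demand=2]  = 0.
Change = 1 − 0 = 1.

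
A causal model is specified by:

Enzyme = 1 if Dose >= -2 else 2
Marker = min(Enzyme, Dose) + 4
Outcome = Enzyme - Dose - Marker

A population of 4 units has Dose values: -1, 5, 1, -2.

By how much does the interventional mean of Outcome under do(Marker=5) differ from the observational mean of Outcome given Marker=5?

2.25

The intervention sets Marker=5 in all 4 units regardless of Dose. Recomputing Outcome per unit gives -3, -9, -5, -2; average -4.75.
E[Outcome|Marker=5] averages over only the 2 units with Marker=5 (Dose = 5, 1): Outcome = -9, -5, mean -7.
Difference = -4.75 − (-7) = 2.25.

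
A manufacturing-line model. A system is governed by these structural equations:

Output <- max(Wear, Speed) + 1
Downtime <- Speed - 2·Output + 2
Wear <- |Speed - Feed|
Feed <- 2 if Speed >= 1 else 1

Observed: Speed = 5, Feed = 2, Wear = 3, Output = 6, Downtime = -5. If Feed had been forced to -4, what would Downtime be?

do(Feed=-4) replaces the equation Feed <- 2 if Speed >= 1 else 1 with the constant Feed = -4.
Wear = |Speed - Feed|  [with Speed=5, Feed=-4]  = 9
Output = max(Wear, Speed) + 1  [with Wear=9, Speed=5]  = 10
Downtime = Speed - 2·Output + 2  [with Speed=5, Output=10]  = -13

-13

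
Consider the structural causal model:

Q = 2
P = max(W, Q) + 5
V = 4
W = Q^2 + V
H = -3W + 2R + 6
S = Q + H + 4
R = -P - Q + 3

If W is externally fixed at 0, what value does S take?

The intervention breaks the incoming arrows to W: W = Q^2 + V no longer applies, and W = 0.
P = max(W, Q) + 5  [with W=0, Q=2]  = 7
R = -P - Q + 3  [with P=7, Q=2]  = -6
H = -3W + 2R + 6  [with W=0, R=-6]  = -6
S = Q + H + 4  [with Q=2, H=-6]  = 0

0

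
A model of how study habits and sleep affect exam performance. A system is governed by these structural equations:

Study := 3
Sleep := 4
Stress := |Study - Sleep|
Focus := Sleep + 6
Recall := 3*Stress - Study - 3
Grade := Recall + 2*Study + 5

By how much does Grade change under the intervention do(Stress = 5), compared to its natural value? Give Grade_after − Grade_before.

12

The intervention breaks the incoming arrows to Stress: Stress := |Study - Sleep| no longer applies, and Stress = 5.
Recall = 3*Stress - Study - 3  [with Stress=5, Study=3]  = 9
Grade = Recall + 2*Study + 5  [with Recall=9, Study=3]  = 20
Without intervention: Stress = |Study - Sleep|  [with Study=3, Sleep=4]  = 1; Recall = 3*Stress - Study - 3  [with Stress=1, Study=3]  = -3; Grade = Recall + 2*Study + 5  [with Recall=-3, Study=3]  = 8.
Change = 20 − 8 = 12.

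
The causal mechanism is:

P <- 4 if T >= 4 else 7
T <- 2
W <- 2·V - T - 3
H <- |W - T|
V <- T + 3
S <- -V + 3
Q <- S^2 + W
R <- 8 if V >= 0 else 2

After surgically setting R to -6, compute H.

3

Intervening sets R = -6 and removes its equation (R <- 8 if V >= 0 else 2).
Since H is not a descendant of the intervened variable, it is unaffected.
V = T + 3  [with T=2]  = 5
W = 2·V - T - 3  [with V=5, T=2]  = 5
H = |W - T|  [with W=5, T=2]  = 3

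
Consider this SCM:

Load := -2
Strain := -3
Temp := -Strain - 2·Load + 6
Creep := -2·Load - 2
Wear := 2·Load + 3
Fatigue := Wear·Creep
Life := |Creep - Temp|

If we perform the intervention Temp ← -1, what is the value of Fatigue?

The intervention breaks the incoming arrows to Temp: Temp := -Strain - 2·Load + 6 no longer applies, and Temp = -1.
No directed path runs from Temp to Fatigue, so Fatigue keeps its natural value.
Creep = -2·Load - 2  [with Load=-2]  = 2
Wear = 2·Load + 3  [with Load=-2]  = -1
Fatigue = Wear·Creep  [with Wear=-1, Creep=2]  = -2

-2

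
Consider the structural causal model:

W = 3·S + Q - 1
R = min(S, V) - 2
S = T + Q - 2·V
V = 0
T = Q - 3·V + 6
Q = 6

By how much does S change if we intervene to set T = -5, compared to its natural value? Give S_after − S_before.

-17

The intervention breaks the incoming arrows to T: T = Q - 3·V + 6 no longer applies, and T = -5.
S = T + Q - 2·V  [with T=-5, Q=6, V=0]  = 1
Without intervention: T = Q - 3·V + 6  [with Q=6, V=0]  = 12; S = T + Q - 2·V  [with T=12, Q=6, V=0]  = 18.
Change = 1 − 18 = -17.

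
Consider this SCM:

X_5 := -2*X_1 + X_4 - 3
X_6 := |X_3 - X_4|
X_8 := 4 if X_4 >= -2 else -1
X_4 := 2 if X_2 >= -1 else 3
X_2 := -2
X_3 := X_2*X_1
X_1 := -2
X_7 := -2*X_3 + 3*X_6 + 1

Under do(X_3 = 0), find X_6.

The intervention breaks the incoming arrows to X_3: X_3 := X_2*X_1 no longer applies, and X_3 = 0.
X_4 = 2 if X_2 >= -1 else 3  [with X_2=-2]  = 3
X_6 = |X_3 - X_4|  [with X_3=0, X_4=3]  = 3

3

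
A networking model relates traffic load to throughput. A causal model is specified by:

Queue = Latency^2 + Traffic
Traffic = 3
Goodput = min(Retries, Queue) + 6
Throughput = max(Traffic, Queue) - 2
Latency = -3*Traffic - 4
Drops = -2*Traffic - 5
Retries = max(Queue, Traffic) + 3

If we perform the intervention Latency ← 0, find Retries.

6

do(Latency=0) replaces the equation Latency = -3*Traffic - 4 with the constant Latency = 0.
Queue = Latency^2 + Traffic  [with Latency=0, Traffic=3]  = 3
Retries = max(Queue, Traffic) + 3  [with Queue=3, Traffic=3]  = 6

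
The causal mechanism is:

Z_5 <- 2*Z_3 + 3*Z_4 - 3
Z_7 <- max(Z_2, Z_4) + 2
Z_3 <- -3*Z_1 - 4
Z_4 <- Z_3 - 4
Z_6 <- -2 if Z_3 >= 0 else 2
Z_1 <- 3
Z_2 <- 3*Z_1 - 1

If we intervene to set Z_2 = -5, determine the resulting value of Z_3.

The intervention breaks the incoming arrows to Z_2: Z_2 <- 3*Z_1 - 1 no longer applies, and Z_2 = -5.
Since Z_3 is not a descendant of the intervened variable, it is unaffected.
Z_3 = -3*Z_1 - 4  [with Z_1=3]  = -13

-13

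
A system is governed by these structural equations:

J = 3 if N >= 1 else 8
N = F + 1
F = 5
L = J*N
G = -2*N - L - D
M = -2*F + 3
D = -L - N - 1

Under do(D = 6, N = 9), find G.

-51

Setting D = 6, N = 9 by intervention discards those variables' equations.
J = 3 if N >= 1 else 8  [with N=9]  = 3
L = J*N  [with J=3, N=9]  = 27
G = -2*N - L - D  [with N=9, L=27, D=6]  = -51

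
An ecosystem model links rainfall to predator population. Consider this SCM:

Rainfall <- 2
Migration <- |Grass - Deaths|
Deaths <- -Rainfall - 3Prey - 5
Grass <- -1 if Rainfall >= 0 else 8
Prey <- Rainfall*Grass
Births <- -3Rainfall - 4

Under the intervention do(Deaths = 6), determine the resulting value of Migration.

The intervention breaks the incoming arrows to Deaths: Deaths <- -Rainfall - 3Prey - 5 no longer applies, and Deaths = 6.
Grass = -1 if Rainfall >= 0 else 8  [with Rainfall=2]  = -1
Migration = |Grass - Deaths|  [with Grass=-1, Deaths=6]  = 7

7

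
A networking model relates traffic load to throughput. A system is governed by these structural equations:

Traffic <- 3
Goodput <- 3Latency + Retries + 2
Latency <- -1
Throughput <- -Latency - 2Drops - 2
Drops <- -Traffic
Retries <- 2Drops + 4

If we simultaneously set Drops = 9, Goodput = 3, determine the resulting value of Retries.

Setting Drops = 9, Goodput = 3 by intervention discards those variables' equations.
Retries = 2Drops + 4  [with Drops=9]  = 22

22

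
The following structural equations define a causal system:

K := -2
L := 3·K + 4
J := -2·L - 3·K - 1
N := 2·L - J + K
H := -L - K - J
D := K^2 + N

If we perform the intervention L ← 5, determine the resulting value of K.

-2

Under do(L=5), the mechanism L := 3·K + 4 is discarded; L is fixed at 5.
K is not downstream of the intervention, so its value is determined by the original equations.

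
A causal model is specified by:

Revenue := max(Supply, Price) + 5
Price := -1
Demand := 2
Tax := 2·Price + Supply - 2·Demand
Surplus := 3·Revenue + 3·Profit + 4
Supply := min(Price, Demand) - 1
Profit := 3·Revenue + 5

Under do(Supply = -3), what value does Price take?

-1

Under do(Supply=-3), the mechanism Supply := min(Price, Demand) - 1 is discarded; Supply is fixed at -3.
Since Price is not a descendant of the intervened variable, it is unaffected.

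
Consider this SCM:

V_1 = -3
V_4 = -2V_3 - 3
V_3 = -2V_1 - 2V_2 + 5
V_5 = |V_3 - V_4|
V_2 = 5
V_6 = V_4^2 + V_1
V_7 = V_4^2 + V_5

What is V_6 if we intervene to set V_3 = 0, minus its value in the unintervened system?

The intervention breaks the incoming arrows to V_3: V_3 = -2V_1 - 2V_2 + 5 no longer applies, and V_3 = 0.
V_4 = -2V_3 - 3  [with V_3=0]  = -3
V_6 = V_4^2 + V_1  [with V_4=-3, V_1=-3]  = 6
Without intervention: V_3 = -2V_1 - 2V_2 + 5  [with V_1=-3, V_2=5]  = 1; V_4 = -2V_3 - 3  [with V_3=1]  = -5; V_6 = V_4^2 + V_1  [with V_4=-5, V_1=-3]  = 22.
Change = 6 − 22 = -16.

-16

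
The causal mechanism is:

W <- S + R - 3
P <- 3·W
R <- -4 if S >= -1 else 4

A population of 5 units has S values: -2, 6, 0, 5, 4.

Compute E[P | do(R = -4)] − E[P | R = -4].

do(R=-4) breaks R's dependence on S. With R=-4 fixed, P across the units is -27, -3, -21, -6, -9, mean -13.2.
Conditioning on R=-4 selects the 4 unit(s) with S ∈ {6, 0, 5, 4}. Their P values: -3, -21, -6, -9. Mean = -9.75.
Difference = -13.2 − (-9.75) = -3.45.

-3.45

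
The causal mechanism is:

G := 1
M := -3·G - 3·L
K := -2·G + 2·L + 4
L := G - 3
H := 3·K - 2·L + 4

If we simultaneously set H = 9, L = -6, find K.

Setting H = 9, L = -6 by intervention discards those variables' equations.
K = -2·G + 2·L + 4  [with G=1, L=-6]  = -10

-10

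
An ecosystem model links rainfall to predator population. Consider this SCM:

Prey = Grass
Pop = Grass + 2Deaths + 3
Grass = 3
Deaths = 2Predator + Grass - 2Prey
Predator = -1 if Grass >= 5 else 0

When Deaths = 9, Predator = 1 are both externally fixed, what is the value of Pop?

24

The joint intervention fixes Deaths = 9, Predator = 1, removing each variable's own equation.
Pop = Grass + 2Deaths + 3  [with Grass=3, Deaths=9]  = 24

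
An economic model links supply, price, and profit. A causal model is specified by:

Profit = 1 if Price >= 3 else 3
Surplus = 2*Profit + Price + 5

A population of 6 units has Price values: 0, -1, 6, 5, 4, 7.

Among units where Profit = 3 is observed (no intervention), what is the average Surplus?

10.5

Observing Profit=3 restricts to units where Profit's equation naturally yields 3: Price ∈ {0, -1}. In that subpopulation Surplus = 11, 10, mean 10.5.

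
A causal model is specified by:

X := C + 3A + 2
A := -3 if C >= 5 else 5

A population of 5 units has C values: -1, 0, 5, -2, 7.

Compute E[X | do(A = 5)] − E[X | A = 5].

2.8

Every unit gets A=5 under the intervention. X values become 16, 17, 22, 15, 24; E[X|do(A=5)] = 18.8.
E[X|A=5] averages over only the 3 units with A=5 (C = -1, 0, -2): X = 16, 17, 15, mean 16.
Difference = 18.8 − 16 = 2.8.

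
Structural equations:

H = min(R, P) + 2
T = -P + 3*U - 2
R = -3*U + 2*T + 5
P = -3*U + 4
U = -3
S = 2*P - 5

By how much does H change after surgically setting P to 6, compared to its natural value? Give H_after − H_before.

Under do(P=6), the mechanism P = -3*U + 4 is discarded; P is fixed at 6.
T = -P + 3*U - 2  [with P=6, U=-3]  = -17
R = -3*U + 2*T + 5  [with U=-3, T=-17]  = -20
H = min(R, P) + 2  [with R=-20, P=6]  = -18
Without intervention: P = -3*U + 4  [with U=-3]  = 13; T = -P + 3*U - 2  [with P=13, U=-3]  = -24; R = -3*U + 2*T + 5  [with U=-3, T=-24]  = -34; H = min(R, P) + 2  [with R=-34, P=13]  = -32.
Change = -18 − (-32) = 14.

14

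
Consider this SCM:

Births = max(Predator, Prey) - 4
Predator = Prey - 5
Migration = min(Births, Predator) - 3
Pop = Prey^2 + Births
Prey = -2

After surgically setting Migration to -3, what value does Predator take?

-7

The intervention breaks the incoming arrows to Migration: Migration = min(Births, Predator) - 3 no longer applies, and Migration = -3.
Since Predator is not a descendant of the intervened variable, it is unaffected.
Predator = Prey - 5  [with Prey=-2]  = -7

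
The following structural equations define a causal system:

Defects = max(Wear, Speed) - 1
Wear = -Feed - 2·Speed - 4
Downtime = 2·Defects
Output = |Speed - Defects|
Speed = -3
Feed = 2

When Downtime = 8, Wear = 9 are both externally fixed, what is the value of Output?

Under do(Downtime = 8, Wear = 9), each intervened variable's structural equation is replaced by its fixed value.
Defects = max(Wear, Speed) - 1  [with Wear=9, Speed=-3]  = 8
Output = |Speed - Defects|  [with Speed=-3, Defects=8]  = 11

11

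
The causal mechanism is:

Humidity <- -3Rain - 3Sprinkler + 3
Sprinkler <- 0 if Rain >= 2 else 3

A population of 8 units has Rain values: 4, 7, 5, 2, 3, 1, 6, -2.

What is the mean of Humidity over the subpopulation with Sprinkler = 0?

Observing Sprinkler=0 restricts to units where Sprinkler's equation naturally yields 0: Rain ∈ {4, 7, 5, 2, 3, 6}. In that subpopulation Humidity = -9, -18, -12, -3, -6, -15, mean -10.5.

-10.5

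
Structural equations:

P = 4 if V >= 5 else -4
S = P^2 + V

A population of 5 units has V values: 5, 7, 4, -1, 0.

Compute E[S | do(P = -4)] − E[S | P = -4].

do(P=-4) breaks P's dependence on V. With P=-4 fixed, S across the units is 21, 23, 20, 15, 16, mean 19.
E[S|P=-4] averages over only the 3 units with P=-4 (V = 4, -1, 0): S = 20, 15, 16, mean 17.
Difference = 19 − 17 = 2.

2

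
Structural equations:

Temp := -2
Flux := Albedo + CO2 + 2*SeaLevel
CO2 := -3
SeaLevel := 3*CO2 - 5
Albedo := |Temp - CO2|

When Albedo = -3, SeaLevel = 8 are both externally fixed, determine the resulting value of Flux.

10

Setting Albedo = -3, SeaLevel = 8 by intervention discards those variables' equations.
Flux = Albedo + CO2 + 2*SeaLevel  [with Albedo=-3, CO2=-3, SeaLevel=8]  = 10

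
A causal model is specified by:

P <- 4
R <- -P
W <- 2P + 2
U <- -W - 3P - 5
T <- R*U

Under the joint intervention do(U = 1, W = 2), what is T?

-4

The joint intervention fixes U = 1, W = 2, removing each variable's own equation.
R = -P  [with P=4]  = -4
T = R*U  [with R=-4, U=1]  = -4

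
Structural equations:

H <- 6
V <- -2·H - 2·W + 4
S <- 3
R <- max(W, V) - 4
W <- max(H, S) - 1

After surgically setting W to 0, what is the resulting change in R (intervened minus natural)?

-5

do(W=0) replaces the equation W <- max(H, S) - 1 with the constant W = 0.
V = -2·H - 2·W + 4  [with H=6, W=0]  = -8
R = max(W, V) - 4  [with W=0, V=-8]  = -4
Without intervention: W = max(H, S) - 1  [with H=6, S=3]  = 5; V = -2·H - 2·W + 4  [with H=6, W=5]  = -18; R = max(W, V) - 4  [with W=5, V=-18]  = 1.
Change = -4 − 1 = -5.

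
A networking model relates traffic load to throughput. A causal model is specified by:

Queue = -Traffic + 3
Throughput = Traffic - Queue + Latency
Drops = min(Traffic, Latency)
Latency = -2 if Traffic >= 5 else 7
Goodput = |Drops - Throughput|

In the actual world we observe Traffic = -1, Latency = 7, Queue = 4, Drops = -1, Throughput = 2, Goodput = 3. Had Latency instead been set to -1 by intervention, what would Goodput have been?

5

Under do(Latency=-1), the mechanism Latency = -2 if Traffic >= 5 else 7 is discarded; Latency is fixed at -1.
Queue = -Traffic + 3  [with Traffic=-1]  = 4
Drops = min(Traffic, Latency)  [with Traffic=-1, Latency=-1]  = -1
Throughput = Traffic - Queue + Latency  [with Traffic=-1, Queue=4, Latency=-1]  = -6
Goodput = |Drops - Throughput|  [with Drops=-1, Throughput=-6]  = 5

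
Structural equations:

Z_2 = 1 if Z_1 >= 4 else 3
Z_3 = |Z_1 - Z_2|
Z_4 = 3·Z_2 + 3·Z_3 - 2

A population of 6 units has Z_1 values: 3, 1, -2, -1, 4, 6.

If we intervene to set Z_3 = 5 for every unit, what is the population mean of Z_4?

The intervention sets Z_3=5 in all 6 units regardless of Z_1. Recomputing Z_4 per unit gives 22, 22, 22, 22, 16, 16; average 20.

20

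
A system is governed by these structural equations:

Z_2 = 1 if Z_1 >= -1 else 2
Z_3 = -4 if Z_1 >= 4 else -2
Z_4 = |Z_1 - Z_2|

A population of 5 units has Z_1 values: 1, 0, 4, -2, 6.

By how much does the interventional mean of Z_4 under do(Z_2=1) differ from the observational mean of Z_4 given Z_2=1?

0.15

Under do(Z_2=1), Z_2's equation is replaced by Z_2=1 for every unit. Per-unit Z_4: 0, 1, 3, 3, 5. Mean = 2.4.
Observing Z_2=1 restricts to units where Z_2's equation naturally yields 1: Z_1 ∈ {1, 0, 4, 6}. In that subpopulation Z_4 = 0, 1, 3, 5, mean 2.25.
Difference = 2.4 − 2.25 = 0.15.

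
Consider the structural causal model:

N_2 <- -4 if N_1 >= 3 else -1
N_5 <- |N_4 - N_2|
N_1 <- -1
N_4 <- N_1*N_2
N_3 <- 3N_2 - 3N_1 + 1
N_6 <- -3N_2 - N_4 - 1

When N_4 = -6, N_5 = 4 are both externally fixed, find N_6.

The joint intervention fixes N_4 = -6, N_5 = 4, removing each variable's own equation.
N_2 = -4 if N_1 >= 3 else -1  [with N_1=-1]  = -1
N_6 = -3N_2 - N_4 - 1  [with N_2=-1, N_4=-6]  = 8

8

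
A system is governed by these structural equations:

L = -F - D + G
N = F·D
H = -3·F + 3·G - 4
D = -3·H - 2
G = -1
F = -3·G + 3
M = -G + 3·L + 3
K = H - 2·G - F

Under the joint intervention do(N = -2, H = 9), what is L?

22

Under do(N = -2, H = 9), each intervened variable's structural equation is replaced by its fixed value.
F = -3·G + 3  [with G=-1]  = 6
D = -3·H - 2  [with H=9]  = -29
L = -F - D + G  [with F=6, D=-29, G=-1]  = 22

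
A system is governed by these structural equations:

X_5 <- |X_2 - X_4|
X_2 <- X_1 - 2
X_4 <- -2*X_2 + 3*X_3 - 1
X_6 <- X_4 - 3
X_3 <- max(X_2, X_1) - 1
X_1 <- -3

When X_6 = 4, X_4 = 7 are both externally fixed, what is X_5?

Setting X_6 = 4, X_4 = 7 by intervention discards those variables' equations.
X_2 = X_1 - 2  [with X_1=-3]  = -5
X_5 = |X_2 - X_4|  [with X_2=-5, X_4=7]  = 12

12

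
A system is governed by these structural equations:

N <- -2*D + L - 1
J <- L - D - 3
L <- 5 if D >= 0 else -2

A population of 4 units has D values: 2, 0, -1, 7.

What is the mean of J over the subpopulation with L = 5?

-1

Observing L=5 restricts to units where L's equation naturally yields 5: D ∈ {2, 0, 7}. In that subpopulation J = 0, 2, -5, mean -1.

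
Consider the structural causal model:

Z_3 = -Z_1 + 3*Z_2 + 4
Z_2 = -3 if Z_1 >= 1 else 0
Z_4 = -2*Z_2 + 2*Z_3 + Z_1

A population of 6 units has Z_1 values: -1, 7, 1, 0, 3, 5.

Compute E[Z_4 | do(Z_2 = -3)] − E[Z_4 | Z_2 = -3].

1.5

do(Z_2=-3) breaks Z_2's dependence on Z_1. With Z_2=-3 fixed, Z_4 across the units is -3, -11, -5, -4, -7, -9, mean -6.5.
Observing Z_2=-3 restricts to units where Z_2's equation naturally yields -3: Z_1 ∈ {7, 1, 3, 5}. In that subpopulation Z_4 = -11, -5, -7, -9, mean -8.
Difference = -6.5 − (-8) = 1.5.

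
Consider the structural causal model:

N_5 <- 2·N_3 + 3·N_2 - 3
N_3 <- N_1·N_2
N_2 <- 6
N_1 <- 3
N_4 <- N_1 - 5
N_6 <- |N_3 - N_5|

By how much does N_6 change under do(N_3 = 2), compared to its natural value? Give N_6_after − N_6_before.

-16

The intervention breaks the incoming arrows to N_3: N_3 <- N_1·N_2 no longer applies, and N_3 = 2.
N_5 = 2·N_3 + 3·N_2 - 3  [with N_3=2, N_2=6]  = 19
N_6 = |N_3 - N_5|  [with N_3=2, N_5=19]  = 17
Without intervention: N_3 = N_1·N_2  [with N_1=3, N_2=6]  = 18; N_5 = 2·N_3 + 3·N_2 - 3  [with N_3=18, N_2=6]  = 51; N_6 = |N_3 - N_5|  [with N_3=18, N_5=51]  = 33.
Change = 17 − 33 = -16.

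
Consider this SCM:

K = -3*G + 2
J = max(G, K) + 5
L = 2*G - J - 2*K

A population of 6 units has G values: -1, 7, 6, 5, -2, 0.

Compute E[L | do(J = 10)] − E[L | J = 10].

4

The intervention sets J=10 in all 6 units regardless of G. Recomputing L per unit gives -22, 42, 34, 26, -30, -14; average 6.
E[L|J=10] averages over only the 2 units with J=10 (G = -1, 5): L = -22, 26, mean 2.
Difference = 6 − 2 = 4.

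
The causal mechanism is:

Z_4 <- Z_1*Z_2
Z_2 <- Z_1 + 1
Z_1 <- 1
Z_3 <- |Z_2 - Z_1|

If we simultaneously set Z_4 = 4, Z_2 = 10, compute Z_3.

9

Setting Z_4 = 4, Z_2 = 10 by intervention discards those variables' equations.
Z_3 = |Z_2 - Z_1|  [with Z_2=10, Z_1=1]  = 9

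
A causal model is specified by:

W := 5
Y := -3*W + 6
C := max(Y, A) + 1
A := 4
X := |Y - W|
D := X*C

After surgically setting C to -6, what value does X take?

The intervention breaks the incoming arrows to C: C := max(Y, A) + 1 no longer applies, and C = -6.
Since X is not a descendant of the intervened variable, it is unaffected.
Y = -3*W + 6  [with W=5]  = -9
X = |Y - W|  [with Y=-9, W=5]  = 14

14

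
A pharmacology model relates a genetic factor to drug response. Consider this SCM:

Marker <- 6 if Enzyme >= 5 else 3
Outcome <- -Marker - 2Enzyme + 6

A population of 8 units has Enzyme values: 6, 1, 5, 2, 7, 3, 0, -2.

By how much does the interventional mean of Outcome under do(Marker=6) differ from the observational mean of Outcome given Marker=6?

Every unit gets Marker=6 under the intervention. Outcome values become -12, -2, -10, -4, -14, -6, 0, 4; E[Outcome|do(Marker=6)] = -5.5.
Observing Marker=6 restricts to units where Marker's equation naturally yields 6: Enzyme ∈ {6, 5, 7}. In that subpopulation Outcome = -12, -10, -14, mean -12.
Difference = -5.5 − (-12) = 6.5.

6.5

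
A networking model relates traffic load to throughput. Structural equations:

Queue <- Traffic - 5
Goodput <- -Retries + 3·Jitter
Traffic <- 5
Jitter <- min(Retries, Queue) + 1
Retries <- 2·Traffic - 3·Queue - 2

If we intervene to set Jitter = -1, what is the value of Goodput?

Intervening sets Jitter = -1 and removes its equation (Jitter <- min(Retries, Queue) + 1).
Queue = Traffic - 5  [with Traffic=5]  = 0
Retries = 2·Traffic - 3·Queue - 2  [with Traffic=5, Queue=0]  = 8
Goodput = -Retries + 3·Jitter  [with Retries=8, Jitter=-1]  = -11

-11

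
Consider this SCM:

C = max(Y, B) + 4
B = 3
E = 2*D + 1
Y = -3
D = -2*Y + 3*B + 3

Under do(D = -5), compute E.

Intervening sets D = -5 and removes its equation (D = -2*Y + 3*B + 3).
E = 2*D + 1  [with D=-5]  = -9

-9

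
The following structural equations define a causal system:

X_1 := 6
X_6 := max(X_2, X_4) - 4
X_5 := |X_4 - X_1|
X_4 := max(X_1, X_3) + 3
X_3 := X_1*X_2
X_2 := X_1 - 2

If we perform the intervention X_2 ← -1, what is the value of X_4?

9

Under do(X_2=-1), the mechanism X_2 := X_1 - 2 is discarded; X_2 is fixed at -1.
X_3 = X_1*X_2  [with X_1=6, X_2=-1]  = -6
X_4 = max(X_1, X_3) + 3  [with X_1=6, X_3=-6]  = 9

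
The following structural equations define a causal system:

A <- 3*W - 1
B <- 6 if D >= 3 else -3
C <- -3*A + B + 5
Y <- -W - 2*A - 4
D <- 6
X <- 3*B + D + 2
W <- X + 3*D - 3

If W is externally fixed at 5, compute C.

-31

The intervention breaks the incoming arrows to W: W <- X + 3*D - 3 no longer applies, and W = 5.
B = 6 if D >= 3 else -3  [with D=6]  = 6
A = 3*W - 1  [with W=5]  = 14
C = -3*A + B + 5  [with A=14, B=6]  = -31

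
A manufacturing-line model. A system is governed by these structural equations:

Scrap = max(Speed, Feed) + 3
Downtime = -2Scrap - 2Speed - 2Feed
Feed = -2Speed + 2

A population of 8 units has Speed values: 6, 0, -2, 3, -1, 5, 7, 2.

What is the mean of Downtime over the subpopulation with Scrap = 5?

-12

Conditioning on Scrap=5 selects the 2 unit(s) with Speed ∈ {0, 2}. Their Downtime values: -14, -10. Mean = -12.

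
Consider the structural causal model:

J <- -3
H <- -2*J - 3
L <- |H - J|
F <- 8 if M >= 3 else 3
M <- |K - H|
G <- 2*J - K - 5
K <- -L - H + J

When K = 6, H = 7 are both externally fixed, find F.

3

The joint intervention fixes K = 6, H = 7, removing each variable's own equation.
M = |K - H|  [with K=6, H=7]  = 1
F = 8 if M >= 3 else 3  [with M=1]  = 3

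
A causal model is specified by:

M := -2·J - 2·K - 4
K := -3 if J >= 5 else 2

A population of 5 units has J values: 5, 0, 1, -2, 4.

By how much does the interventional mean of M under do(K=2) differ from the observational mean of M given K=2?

Every unit gets K=2 under the intervention. M values become -18, -8, -10, -4, -16; E[M|do(K=2)] = -11.2.
Observing K=2 restricts to units where K's equation naturally yields 2: J ∈ {0, 1, -2, 4}. In that subpopulation M = -8, -10, -4, -16, mean -9.5.
Difference = -11.2 − (-9.5) = -1.7.

-1.7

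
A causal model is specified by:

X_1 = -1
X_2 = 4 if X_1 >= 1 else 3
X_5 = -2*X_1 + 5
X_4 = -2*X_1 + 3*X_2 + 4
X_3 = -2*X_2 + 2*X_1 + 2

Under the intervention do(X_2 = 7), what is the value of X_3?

The intervention breaks the incoming arrows to X_2: X_2 = 4 if X_1 >= 1 else 3 no longer applies, and X_2 = 7.
X_3 = -2*X_2 + 2*X_1 + 2  [with X_2=7, X_1=-1]  = -14

-14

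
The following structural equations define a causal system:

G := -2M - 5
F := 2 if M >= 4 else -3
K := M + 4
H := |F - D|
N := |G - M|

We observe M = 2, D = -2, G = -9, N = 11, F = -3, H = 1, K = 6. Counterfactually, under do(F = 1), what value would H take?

3

The intervention breaks the incoming arrows to F: F := 2 if M >= 4 else -3 no longer applies, and F = 1.
H = |F - D|  [with F=1, D=-2]  = 3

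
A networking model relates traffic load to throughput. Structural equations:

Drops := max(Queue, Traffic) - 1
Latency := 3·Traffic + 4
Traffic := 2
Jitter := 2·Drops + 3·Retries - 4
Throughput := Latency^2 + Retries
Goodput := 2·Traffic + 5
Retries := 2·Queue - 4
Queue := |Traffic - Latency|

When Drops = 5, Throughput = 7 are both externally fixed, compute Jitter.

42

The joint intervention fixes Drops = 5, Throughput = 7, removing each variable's own equation.
Latency = 3·Traffic + 4  [with Traffic=2]  = 10
Queue = |Traffic - Latency|  [with Traffic=2, Latency=10]  = 8
Retries = 2·Queue - 4  [with Queue=8]  = 12
Jitter = 2·Drops + 3·Retries - 4  [with Drops=5, Retries=12]  = 42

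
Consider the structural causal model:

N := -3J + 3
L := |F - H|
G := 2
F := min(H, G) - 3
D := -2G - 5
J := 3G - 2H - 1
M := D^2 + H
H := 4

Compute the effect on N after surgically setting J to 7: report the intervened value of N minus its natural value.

-30

Intervening sets J = 7 and removes its equation (J := 3G - 2H - 1).
N = -3J + 3  [with J=7]  = -18
Without intervention: J = 3G - 2H - 1  [with G=2, H=4]  = -3; N = -3J + 3  [with J=-3]  = 12.
Change = -18 − 12 = -30.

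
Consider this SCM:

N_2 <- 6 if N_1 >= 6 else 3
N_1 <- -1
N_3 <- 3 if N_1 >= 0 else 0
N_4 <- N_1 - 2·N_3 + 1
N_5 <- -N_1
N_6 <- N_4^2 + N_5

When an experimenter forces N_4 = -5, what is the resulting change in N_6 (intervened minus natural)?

25

Under do(N_4=-5), the mechanism N_4 <- N_1 - 2·N_3 + 1 is discarded; N_4 is fixed at -5.
N_5 = -N_1  [with N_1=-1]  = 1
N_6 = N_4^2 + N_5  [with N_4=-5, N_5=1]  = 26
Without intervention: N_3 = 3 if N_1 >= 0 else 0  [with N_1=-1]  = 0; N_4 = N_1 - 2·N_3 + 1  [with N_1=-1, N_3=0]  = 0; N_5 = -N_1  [with N_1=-1]  = 1; N_6 = N_4^2 + N_5  [with N_4=0, N_5=1]  = 1.
Change = 26 − 1 = 25.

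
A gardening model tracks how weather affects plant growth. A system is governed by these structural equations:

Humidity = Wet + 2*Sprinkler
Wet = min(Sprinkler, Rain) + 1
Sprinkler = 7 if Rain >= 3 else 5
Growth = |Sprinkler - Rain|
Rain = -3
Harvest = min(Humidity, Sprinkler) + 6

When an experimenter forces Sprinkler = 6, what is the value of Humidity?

10

do(Sprinkler=6) replaces the equation Sprinkler = 7 if Rain >= 3 else 5 with the constant Sprinkler = 6.
Wet = min(Sprinkler, Rain) + 1  [with Sprinkler=6, Rain=-3]  = -2
Humidity = Wet + 2*Sprinkler  [with Wet=-2, Sprinkler=6]  = 10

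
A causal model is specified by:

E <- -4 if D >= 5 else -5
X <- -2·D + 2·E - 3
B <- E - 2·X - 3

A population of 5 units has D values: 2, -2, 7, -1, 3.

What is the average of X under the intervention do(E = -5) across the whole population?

Every unit gets E=-5 under the intervention. X values become -17, -9, -27, -11, -19; E[X|do(E=-5)] = -16.6.

-16.6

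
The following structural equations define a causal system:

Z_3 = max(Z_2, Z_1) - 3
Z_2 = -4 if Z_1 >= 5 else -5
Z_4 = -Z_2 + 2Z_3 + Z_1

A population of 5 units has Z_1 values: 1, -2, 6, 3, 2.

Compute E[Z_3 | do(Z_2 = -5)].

-1

Under do(Z_2=-5), Z_2's equation is replaced by Z_2=-5 for every unit. Per-unit Z_3: -2, -5, 3, 0, -1. Mean = -1.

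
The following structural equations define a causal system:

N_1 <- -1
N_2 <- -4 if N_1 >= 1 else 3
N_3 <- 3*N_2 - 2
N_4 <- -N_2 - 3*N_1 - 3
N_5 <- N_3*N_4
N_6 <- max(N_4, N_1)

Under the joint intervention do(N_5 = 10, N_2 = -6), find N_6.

6

The joint intervention fixes N_5 = 10, N_2 = -6, removing each variable's own equation.
N_4 = -N_2 - 3*N_1 - 3  [with N_2=-6, N_1=-1]  = 6
N_6 = max(N_4, N_1)  [with N_4=6, N_1=-1]  = 6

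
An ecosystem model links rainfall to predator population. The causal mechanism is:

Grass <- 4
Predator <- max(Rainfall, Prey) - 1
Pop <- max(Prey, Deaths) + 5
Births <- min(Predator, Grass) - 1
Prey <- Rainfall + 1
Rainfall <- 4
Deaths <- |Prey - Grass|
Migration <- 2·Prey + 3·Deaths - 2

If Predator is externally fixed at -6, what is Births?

-7

Intervening sets Predator = -6 and removes its equation (Predator <- max(Rainfall, Prey) - 1).
Births = min(Predator, Grass) - 1  [with Predator=-6, Grass=4]  = -7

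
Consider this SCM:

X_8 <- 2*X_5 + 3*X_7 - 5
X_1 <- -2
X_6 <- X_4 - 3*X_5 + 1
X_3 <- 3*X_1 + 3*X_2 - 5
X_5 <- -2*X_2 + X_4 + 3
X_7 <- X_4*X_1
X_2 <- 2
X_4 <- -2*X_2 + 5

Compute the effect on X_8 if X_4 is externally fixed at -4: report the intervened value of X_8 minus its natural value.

do(X_4=-4) replaces the equation X_4 <- -2*X_2 + 5 with the constant X_4 = -4.
X_5 = -2*X_2 + X_4 + 3  [with X_2=2, X_4=-4]  = -5
X_7 = X_4*X_1  [with X_4=-4, X_1=-2]  = 8
X_8 = 2*X_5 + 3*X_7 - 5  [with X_5=-5, X_7=8]  = 9
Without intervention: X_4 = -2*X_2 + 5  [with X_2=2]  = 1; X_5 = -2*X_2 + X_4 + 3  [with X_2=2, X_4=1]  = 0; X_7 = X_4*X_1  [with X_4=1, X_1=-2]  = -2; X_8 = 2*X_5 + 3*X_7 - 5  [with X_5=0, X_7=-2]  = -11.
Change = 9 − (-11) = 20.

20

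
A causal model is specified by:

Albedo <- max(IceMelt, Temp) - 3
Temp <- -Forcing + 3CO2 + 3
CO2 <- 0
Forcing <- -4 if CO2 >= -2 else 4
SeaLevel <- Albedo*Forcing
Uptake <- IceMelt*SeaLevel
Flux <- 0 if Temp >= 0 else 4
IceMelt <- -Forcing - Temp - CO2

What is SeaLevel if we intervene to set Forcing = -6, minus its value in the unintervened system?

-20

Under do(Forcing=-6), the mechanism Forcing <- -4 if CO2 >= -2 else 4 is discarded; Forcing is fixed at -6.
Temp = -Forcing + 3CO2 + 3  [with Forcing=-6, CO2=0]  = 9
IceMelt = -Forcing - Temp - CO2  [with Forcing=-6, Temp=9, CO2=0]  = -3
Albedo = max(IceMelt, Temp) - 3  [with IceMelt=-3, Temp=9]  = 6
SeaLevel = Albedo*Forcing  [with Albedo=6, Forcing=-6]  = -36
Without intervention: Forcing = -4 if CO2 >= -2 else 4  [with CO2=0]  = -4; Temp = -Forcing + 3CO2 + 3  [with Forcing=-4, CO2=0]  = 7; IceMelt = -Forcing - Temp - CO2  [with Forcing=-4, Temp=7, CO2=0]  = -3; Albedo = max(IceMelt, Temp) - 3  [with IceMelt=-3, Temp=7]  = 4; SeaLevel = Albedo*Forcing  [with Albedo=4, Forcing=-4]  = -16.
Change = -36 − (-16) = -20.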